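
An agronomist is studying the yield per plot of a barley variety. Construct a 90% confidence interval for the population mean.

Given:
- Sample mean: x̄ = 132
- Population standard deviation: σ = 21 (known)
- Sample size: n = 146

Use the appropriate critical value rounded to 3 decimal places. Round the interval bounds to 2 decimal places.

The population standard deviation σ is known, so use a z-interval (standard normal critical value).

For 90% confidence, z* = 1.645 (from standard normal table)

Standard error: SE = σ/√n = 21/√146 = 1.737972

Margin of error: E = z* × SE = 1.645 × 1.737972 = 2.8590

Z-interval: x̄ ± E = 132 ± 2.8590 = (129.1410, 134.8590)

Rounded to 2 decimal places:

(129.14, 134.86)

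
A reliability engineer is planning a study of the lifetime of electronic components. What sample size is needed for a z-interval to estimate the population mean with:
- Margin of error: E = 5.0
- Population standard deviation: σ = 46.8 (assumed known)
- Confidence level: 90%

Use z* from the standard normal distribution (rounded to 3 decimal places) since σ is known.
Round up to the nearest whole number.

Using z* since population σ is known (z-interval formula).

For 90% confidence, z* = 1.645 (from standard normal table)

Sample size formula for z-interval: n = (z*σ/E)²

n = (1.645 × 46.8 / 5.0)²
  = (15.397200)²
  = 237.0738

Round up to the nearest whole number: n = 238

238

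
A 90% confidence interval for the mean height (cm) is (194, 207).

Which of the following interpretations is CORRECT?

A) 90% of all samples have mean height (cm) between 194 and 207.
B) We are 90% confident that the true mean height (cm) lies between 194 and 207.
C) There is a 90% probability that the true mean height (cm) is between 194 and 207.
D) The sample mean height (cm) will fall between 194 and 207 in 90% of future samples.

A confidence interval represents our confidence in the procedure, not a probability statement about the parameter.

Key concept: If we repeated this sampling process many times and computed a 90% CI each time, about 90% of those intervals would contain the true population parameter.

For this specific interval (194, 207):
- Midpoint (point estimate): 200.5
- Margin of error: 6.5

The correct interpretation is the one stating confidence that the true parameter lies in the interval — option B.

B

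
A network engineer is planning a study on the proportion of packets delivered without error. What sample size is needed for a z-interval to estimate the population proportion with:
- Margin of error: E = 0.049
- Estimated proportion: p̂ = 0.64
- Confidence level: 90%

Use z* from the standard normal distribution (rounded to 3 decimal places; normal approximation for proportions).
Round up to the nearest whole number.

Using z* for proportion z-interval (normal approximation).

For 90% confidence, z* = 1.645 (from standard normal table)

Sample size formula for proportion z-interval: n = z*²p̂(1-p̂)/E²

n = 1.645² × 0.64 × 0.36 / 0.049²
  = 2.706025 × 0.2304 / 0.002401
  = 259.6702

Round up to the nearest whole number: n = 260

260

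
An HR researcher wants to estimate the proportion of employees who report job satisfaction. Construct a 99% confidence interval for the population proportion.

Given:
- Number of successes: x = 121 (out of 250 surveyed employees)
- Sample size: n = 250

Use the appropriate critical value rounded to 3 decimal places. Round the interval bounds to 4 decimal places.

Sample proportion: p̂ = 121/250 = 0.484000

Check conditions for normal approximation:
  np̂ = 121 ≥ 10 ✓
  n(1-p̂) = 129 ≥ 10 ✓

The sample is large enough, so use a z-interval (normal approximation) for the proportion.

For 99% confidence, z* = 2.576 (from standard normal table)

Standard error: SE = √(p̂(1-p̂)/n) = √(0.484000×0.516000/250) = 0.03160658

Margin of error: E = z* × SE = 2.576 × 0.03160658 = 0.081419

Z-interval: p̂ ± E = 0.484000 ± 0.081419 = (0.402581, 0.565419)

Rounded to 4 decimal places:

(0.4026, 0.5654)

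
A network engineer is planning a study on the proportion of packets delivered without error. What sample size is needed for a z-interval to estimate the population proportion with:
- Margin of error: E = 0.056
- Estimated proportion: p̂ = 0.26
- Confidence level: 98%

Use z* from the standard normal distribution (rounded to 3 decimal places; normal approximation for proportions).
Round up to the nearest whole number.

Using z* for proportion z-interval (normal approximation).

For 98% confidence, z* = 2.326 (from standard normal table)

Sample size formula for proportion z-interval: n = z*²p̂(1-p̂)/E²

n = 2.326² × 0.26 × 0.74 / 0.056²
  = 5.410276 × 0.1924 / 0.003136
  = 331.9315

Round up to the nearest whole number: n = 332

332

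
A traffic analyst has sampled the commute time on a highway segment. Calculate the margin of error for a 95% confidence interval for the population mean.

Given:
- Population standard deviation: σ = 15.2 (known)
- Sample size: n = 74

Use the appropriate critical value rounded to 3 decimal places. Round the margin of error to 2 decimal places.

The population standard deviation σ is known, so use the z-interval margin of error formula.

For 95% confidence, z* = 1.96 (from standard normal table)

Margin of error formula for z-interval: E = z* × σ/√n

E = 1.96 × 15.2/√74
  = 1.96 × 1.766964
  = 3.4632

Rounded to 2 decimal places:

3.46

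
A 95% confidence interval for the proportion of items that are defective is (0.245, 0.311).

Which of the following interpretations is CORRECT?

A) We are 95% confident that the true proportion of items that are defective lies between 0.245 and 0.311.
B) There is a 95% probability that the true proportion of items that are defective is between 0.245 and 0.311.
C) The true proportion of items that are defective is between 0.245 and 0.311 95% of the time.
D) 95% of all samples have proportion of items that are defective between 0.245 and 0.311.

A confidence interval represents our confidence in the procedure, not a probability statement about the parameter.

Key concept: If we repeated this sampling process many times and computed a 95% CI each time, about 95% of those intervals would contain the true population parameter.

For this specific interval (0.245, 0.311):
- Midpoint (point estimate): 0.278
- Margin of error: 0.033

The correct interpretation is the one stating confidence that the true parameter lies in the interval — option A.

A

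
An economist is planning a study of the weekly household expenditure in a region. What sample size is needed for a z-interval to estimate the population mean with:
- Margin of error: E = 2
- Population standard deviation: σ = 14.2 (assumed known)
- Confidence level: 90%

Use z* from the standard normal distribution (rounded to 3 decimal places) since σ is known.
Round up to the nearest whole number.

Using z* since population σ is known (z-interval formula).

For 90% confidence, z* = 1.645 (from standard normal table)

Sample size formula for z-interval: n = (z*σ/E)²

n = (1.645 × 14.2 / 2)²
  = (11.679500)²
  = 136.4107

Round up to the nearest whole number: n = 137

137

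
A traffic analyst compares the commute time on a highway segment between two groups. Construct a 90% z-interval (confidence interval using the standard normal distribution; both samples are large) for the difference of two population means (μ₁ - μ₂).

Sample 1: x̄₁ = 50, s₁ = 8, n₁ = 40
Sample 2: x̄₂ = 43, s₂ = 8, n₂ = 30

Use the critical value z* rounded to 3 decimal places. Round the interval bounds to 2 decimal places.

Both samples are large (n₁ = 40 ≥ 30, n₂ = 30 ≥ 30), so a z-interval for the difference of means applies.

Point estimate: x̄₁ - x̄₂ = 50 - 43 = 7

Standard error: SE = √(s₁²/n₁ + s₂²/n₂)
= √(8²/40 + 8²/30)
= √(1.600000 + 2.133333)
= 1.932184

For 90% confidence, z* = 1.645 (from standard normal table)
Margin of error: E = z* × SE = 1.645 × 1.932184 = 3.1784

Z-interval: (x̄₁ - x̄₂) ± E = 7 ± 3.1784 = (3.8216, 10.1784)

Rounded to 2 decimal places:

(3.82, 10.18)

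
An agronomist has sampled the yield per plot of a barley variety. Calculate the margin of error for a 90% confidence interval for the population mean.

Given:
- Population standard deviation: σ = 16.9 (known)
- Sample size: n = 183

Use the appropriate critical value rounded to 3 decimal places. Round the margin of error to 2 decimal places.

The population standard deviation σ is known, so use the z-interval margin of error formula.

For 90% confidence, z* = 1.645 (from standard normal table)

Margin of error formula for z-interval: E = z* × σ/√n

E = 1.645 × 16.9/√183
  = 1.645 × 1.249284
  = 2.0551

Rounded to 2 decimal places:

2.06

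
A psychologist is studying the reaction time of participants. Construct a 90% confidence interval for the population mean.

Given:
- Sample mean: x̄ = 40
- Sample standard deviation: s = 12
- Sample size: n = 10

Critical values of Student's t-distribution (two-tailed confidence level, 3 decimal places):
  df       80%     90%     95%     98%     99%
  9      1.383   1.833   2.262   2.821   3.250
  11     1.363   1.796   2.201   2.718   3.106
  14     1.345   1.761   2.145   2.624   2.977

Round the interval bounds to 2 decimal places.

The population standard deviation σ is unknown (only the sample standard deviation s is given), so use a t-interval with df = n - 1 = 10 - 1 = 9.

For 90% confidence with df = 9, t* = 1.833 (from t-table)

Standard error: SE = s/√n = 12/√10 = 3.794733

Margin of error: E = t* × SE = 1.833 × 3.794733 = 6.9557

T-interval: x̄ ± E = 40 ± 6.9557 = (33.0443, 46.9557)

Rounded to 2 decimal places:

(33.04, 46.96)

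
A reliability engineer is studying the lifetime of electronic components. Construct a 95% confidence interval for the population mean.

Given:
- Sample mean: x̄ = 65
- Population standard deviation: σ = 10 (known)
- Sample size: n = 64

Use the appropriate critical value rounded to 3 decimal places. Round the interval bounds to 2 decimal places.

The population standard deviation σ is known, so use a z-interval (standard normal critical value).

For 95% confidence, z* = 1.96 (from standard normal table)

Standard error: SE = σ/√n = 10/√64 = 1.250000

Margin of error: E = z* × SE = 1.96 × 1.250000 = 2.4500

Z-interval: x̄ ± E = 65 ± 2.4500 = (62.5500, 67.4500)

Rounded to 2 decimal places:

(62.55, 67.45)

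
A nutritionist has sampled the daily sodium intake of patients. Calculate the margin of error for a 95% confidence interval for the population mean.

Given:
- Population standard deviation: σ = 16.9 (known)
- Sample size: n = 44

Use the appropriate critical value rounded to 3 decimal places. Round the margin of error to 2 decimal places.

The population standard deviation σ is known, so use the z-interval margin of error formula.

For 95% confidence, z* = 1.96 (from standard normal table)

Margin of error formula for z-interval: E = z* × σ/√n

E = 1.96 × 16.9/√44
  = 1.96 × 2.547771
  = 4.9936

Rounded to 2 decimal places:

4.99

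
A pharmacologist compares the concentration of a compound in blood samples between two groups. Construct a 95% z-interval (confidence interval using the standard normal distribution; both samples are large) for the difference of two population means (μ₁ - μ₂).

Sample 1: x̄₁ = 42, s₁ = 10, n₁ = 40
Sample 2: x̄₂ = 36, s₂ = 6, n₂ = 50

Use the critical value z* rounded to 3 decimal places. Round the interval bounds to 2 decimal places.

Both samples are large (n₁ = 40 ≥ 30, n₂ = 50 ≥ 30), so a z-interval for the difference of means applies.

Point estimate: x̄₁ - x̄₂ = 42 - 36 = 6

Standard error: SE = √(s₁²/n₁ + s₂²/n₂)
= √(10²/40 + 6²/50)
= √(2.500000 + 0.720000)
= 1.794436

For 95% confidence, z* = 1.96 (from standard normal table)
Margin of error: E = z* × SE = 1.96 × 1.794436 = 3.5171

Z-interval: (x̄₁ - x̄₂) ± E = 6 ± 3.5171 = (2.4829, 9.5171)

Rounded to 2 decimal places:

(2.48, 9.52)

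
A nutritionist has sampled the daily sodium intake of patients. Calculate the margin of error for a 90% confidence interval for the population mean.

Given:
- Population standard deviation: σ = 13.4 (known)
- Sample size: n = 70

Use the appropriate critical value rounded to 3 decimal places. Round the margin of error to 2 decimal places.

The population standard deviation σ is known, so use the z-interval margin of error formula.

For 90% confidence, z* = 1.645 (from standard normal table)

Margin of error formula for z-interval: E = z* × σ/√n

E = 1.645 × 13.4/√70
  = 1.645 × 1.601606
  = 2.6346

Rounded to 2 decimal places:

2.63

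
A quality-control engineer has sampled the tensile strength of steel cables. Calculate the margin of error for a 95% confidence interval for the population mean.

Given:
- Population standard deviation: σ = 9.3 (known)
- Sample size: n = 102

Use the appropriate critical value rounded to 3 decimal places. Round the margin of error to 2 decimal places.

The population standard deviation σ is known, so use the z-interval margin of error formula.

For 95% confidence, z* = 1.96 (from standard normal table)

Margin of error formula for z-interval: E = z* × σ/√n

E = 1.96 × 9.3/√102
  = 1.96 × 0.920837
  = 1.8048

Rounded to 2 decimal places:

1.80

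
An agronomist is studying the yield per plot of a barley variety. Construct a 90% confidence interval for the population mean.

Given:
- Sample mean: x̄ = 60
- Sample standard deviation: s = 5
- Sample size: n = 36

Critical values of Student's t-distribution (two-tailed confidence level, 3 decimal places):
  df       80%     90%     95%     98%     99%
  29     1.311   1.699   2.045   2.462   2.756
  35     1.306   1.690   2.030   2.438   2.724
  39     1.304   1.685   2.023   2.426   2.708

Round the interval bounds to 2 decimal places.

The population standard deviation σ is unknown (only the sample standard deviation s is given), so use a t-interval with df = n - 1 = 36 - 1 = 35.

For 90% confidence with df = 35, t* = 1.690 (from t-table)

Standard error: SE = s/√n = 5/√36 = 0.833333

Margin of error: E = t* × SE = 1.690 × 0.833333 = 1.4083

T-interval: x̄ ± E = 60 ± 1.4083 = (58.5917, 61.4083)

Rounded to 2 decimal places:

(58.59, 61.41)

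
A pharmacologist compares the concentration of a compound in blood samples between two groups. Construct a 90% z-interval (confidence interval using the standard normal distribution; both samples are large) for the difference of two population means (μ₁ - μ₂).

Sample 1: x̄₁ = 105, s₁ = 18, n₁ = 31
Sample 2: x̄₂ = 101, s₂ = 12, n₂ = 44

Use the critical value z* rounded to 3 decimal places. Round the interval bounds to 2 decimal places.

Both samples are large (n₁ = 31 ≥ 30, n₂ = 44 ≥ 30), so a z-interval for the difference of means applies.

Point estimate: x̄₁ - x̄₂ = 105 - 101 = 4

Standard error: SE = √(s₁²/n₁ + s₂²/n₂)
= √(18²/31 + 12²/44)
= √(10.451613 + 3.272727)
= 3.704638

For 90% confidence, z* = 1.645 (from standard normal table)
Margin of error: E = z* × SE = 1.645 × 3.704638 = 6.0941

Z-interval: (x̄₁ - x̄₂) ± E = 4 ± 6.0941 = (-2.0941, 10.0941)

Rounded to 2 decimal places:

(-2.09, 10.09)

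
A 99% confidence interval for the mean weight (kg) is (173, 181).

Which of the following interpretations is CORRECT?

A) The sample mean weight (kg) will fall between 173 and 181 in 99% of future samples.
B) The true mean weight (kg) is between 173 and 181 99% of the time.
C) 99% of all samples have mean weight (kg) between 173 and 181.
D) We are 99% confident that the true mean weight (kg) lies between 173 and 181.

A confidence interval represents our confidence in the procedure, not a probability statement about the parameter.

Key concept: If we repeated this sampling process many times and computed a 99% CI each time, about 99% of those intervals would contain the true population parameter.

For this specific interval (173, 181):
- Midpoint (point estimate): 177
- Margin of error: 4

The correct interpretation is the one stating confidence that the true parameter lies in the interval — option D.

D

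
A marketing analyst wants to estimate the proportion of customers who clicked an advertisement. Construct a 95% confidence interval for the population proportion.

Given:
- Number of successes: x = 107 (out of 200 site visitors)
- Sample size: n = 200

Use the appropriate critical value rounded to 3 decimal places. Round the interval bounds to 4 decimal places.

Sample proportion: p̂ = 107/200 = 0.535000

Check conditions for normal approximation:
  np̂ = 107 ≥ 10 ✓
  n(1-p̂) = 93 ≥ 10 ✓

The sample is large enough, so use a z-interval (normal approximation) for the proportion.

For 95% confidence, z* = 1.96 (from standard normal table)

Standard error: SE = √(p̂(1-p̂)/n) = √(0.535000×0.465000/200) = 0.03526861

Margin of error: E = z* × SE = 1.96 × 0.03526861 = 0.069126

Z-interval: p̂ ± E = 0.535000 ± 0.069126 = (0.465874, 0.604126)

Rounded to 4 decimal places:

(0.4659, 0.6041)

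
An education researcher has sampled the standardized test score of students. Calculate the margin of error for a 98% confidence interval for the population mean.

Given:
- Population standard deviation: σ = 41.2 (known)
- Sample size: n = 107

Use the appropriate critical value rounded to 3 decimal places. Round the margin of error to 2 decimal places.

The population standard deviation σ is known, so use the z-interval margin of error formula.

For 98% confidence, z* = 2.326 (from standard normal table)

Margin of error formula for z-interval: E = z* × σ/√n

E = 2.326 × 41.2/√107
  = 2.326 × 3.982954
  = 9.2644

Rounded to 2 decimal places:

9.26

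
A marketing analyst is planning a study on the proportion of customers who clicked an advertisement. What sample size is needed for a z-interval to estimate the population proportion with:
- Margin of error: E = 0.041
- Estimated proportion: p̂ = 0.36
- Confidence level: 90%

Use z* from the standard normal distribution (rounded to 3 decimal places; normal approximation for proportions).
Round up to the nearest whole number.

Using z* for proportion z-interval (normal approximation).

For 90% confidence, z* = 1.645 (from standard normal table)

Sample size formula for proportion z-interval: n = z*²p̂(1-p̂)/E²

n = 1.645² × 0.36 × 0.64 / 0.041²
  = 2.706025 × 0.2304 / 0.001681
  = 370.8912

Round up to the nearest whole number: n = 371

371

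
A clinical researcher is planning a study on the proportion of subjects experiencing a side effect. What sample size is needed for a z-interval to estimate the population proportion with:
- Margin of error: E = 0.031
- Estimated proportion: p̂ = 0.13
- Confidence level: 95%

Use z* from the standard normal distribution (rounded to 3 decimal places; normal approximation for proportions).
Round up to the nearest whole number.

Using z* for proportion z-interval (normal approximation).

For 95% confidence, z* = 1.96 (from standard normal table)

Sample size formula for proportion z-interval: n = z*²p̂(1-p̂)/E²

n = 1.96² × 0.13 × 0.87 / 0.031²
  = 3.8416 × 0.1131 / 0.000961
  = 452.1175

Round up to the nearest whole number: n = 453

453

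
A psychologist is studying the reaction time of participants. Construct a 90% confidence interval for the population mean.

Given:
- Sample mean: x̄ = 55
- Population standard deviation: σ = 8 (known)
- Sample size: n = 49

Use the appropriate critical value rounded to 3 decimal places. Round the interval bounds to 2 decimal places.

The population standard deviation σ is known, so use a z-interval (standard normal critical value).

For 90% confidence, z* = 1.645 (from standard normal table)

Standard error: SE = σ/√n = 8/√49 = 1.142857

Margin of error: E = z* × SE = 1.645 × 1.142857 = 1.8800

Z-interval: x̄ ± E = 55 ± 1.8800 = (53.1200, 56.8800)

Rounded to 2 decimal places:

(53.12, 56.88)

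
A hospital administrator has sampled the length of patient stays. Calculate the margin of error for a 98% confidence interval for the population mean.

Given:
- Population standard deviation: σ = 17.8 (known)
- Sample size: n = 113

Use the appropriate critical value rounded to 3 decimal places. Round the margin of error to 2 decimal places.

The population standard deviation σ is known, so use the z-interval margin of error formula.

For 98% confidence, z* = 2.326 (from standard normal table)

Margin of error formula for z-interval: E = z* × σ/√n

E = 2.326 × 17.8/√113
  = 2.326 × 1.674483
  = 3.8948

Rounded to 2 decimal places:

3.89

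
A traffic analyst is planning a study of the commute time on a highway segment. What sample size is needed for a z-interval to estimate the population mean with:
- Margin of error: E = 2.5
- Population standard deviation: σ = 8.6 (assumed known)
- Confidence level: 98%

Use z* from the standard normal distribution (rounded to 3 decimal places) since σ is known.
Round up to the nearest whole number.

Using z* since population σ is known (z-interval formula).

For 98% confidence, z* = 2.326 (from standard normal table)

Sample size formula for z-interval: n = (z*σ/E)²

n = (2.326 × 8.6 / 2.5)²
  = (8.001440)²
  = 64.0230

Round up to the nearest whole number: n = 65

65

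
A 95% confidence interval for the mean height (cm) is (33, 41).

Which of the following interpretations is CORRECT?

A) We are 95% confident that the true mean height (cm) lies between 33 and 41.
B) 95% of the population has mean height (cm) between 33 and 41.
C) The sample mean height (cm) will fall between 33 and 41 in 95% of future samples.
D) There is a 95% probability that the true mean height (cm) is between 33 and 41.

A confidence interval represents our confidence in the procedure, not a probability statement about the parameter.

Key concept: If we repeated this sampling process many times and computed a 95% CI each time, about 95% of those intervals would contain the true population parameter.

For this specific interval (33, 41):
- Midpoint (point estimate): 37
- Margin of error: 4

The correct interpretation is the one stating confidence that the true parameter lies in the interval — option A.

A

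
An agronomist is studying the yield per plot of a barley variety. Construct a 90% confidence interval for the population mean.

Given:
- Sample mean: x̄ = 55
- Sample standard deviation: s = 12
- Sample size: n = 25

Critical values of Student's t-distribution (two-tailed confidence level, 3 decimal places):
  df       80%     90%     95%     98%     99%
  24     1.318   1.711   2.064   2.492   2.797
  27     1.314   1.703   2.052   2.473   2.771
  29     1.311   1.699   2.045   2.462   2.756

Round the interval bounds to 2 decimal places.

The population standard deviation σ is unknown (only the sample standard deviation s is given), so use a t-interval with df = n - 1 = 25 - 1 = 24.

For 90% confidence with df = 24, t* = 1.711 (from t-table)

Standard error: SE = s/√n = 12/√25 = 2.400000

Margin of error: E = t* × SE = 1.711 × 2.400000 = 4.1064

T-interval: x̄ ± E = 55 ± 4.1064 = (50.8936, 59.1064)

Rounded to 2 decimal places:

(50.89, 59.11)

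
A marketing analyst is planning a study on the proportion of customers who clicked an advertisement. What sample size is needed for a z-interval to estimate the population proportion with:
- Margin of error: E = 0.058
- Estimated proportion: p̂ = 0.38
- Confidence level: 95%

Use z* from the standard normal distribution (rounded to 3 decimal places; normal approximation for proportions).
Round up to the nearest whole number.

Using z* for proportion z-interval (normal approximation).

For 95% confidence, z* = 1.96 (from standard normal table)

Sample size formula for proportion z-interval: n = z*²p̂(1-p̂)/E²

n = 1.96² × 0.38 × 0.62 / 0.058²
  = 3.8416 × 0.2356 / 0.003364
  = 269.0490

Round up to the nearest whole number: n = 270

270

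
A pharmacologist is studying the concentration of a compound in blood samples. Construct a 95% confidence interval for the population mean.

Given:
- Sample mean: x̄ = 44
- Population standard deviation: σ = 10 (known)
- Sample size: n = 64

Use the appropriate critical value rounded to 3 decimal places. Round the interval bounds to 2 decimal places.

The population standard deviation σ is known, so use a z-interval (standard normal critical value).

For 95% confidence, z* = 1.96 (from standard normal table)

Standard error: SE = σ/√n = 10/√64 = 1.250000

Margin of error: E = z* × SE = 1.96 × 1.250000 = 2.4500

Z-interval: x̄ ± E = 44 ± 2.4500 = (41.5500, 46.4500)

Rounded to 2 decimal places:

(41.55, 46.45)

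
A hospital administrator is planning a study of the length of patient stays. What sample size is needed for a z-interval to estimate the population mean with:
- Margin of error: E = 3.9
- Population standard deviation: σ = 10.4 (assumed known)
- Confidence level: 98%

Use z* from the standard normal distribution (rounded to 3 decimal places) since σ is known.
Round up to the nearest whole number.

Using z* since population σ is known (z-interval formula).

For 98% confidence, z* = 2.326 (from standard normal table)

Sample size formula for z-interval: n = (z*σ/E)²

n = (2.326 × 10.4 / 3.9)²
  = (6.202667)²
  = 38.4731

Round up to the nearest whole number: n = 39

39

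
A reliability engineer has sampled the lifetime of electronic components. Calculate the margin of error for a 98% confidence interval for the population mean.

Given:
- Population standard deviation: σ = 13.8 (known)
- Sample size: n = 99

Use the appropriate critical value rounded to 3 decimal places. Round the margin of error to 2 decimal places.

The population standard deviation σ is known, so use the z-interval margin of error formula.

For 98% confidence, z* = 2.326 (from standard normal table)

Margin of error formula for z-interval: E = z* × σ/√n

E = 2.326 × 13.8/√99
  = 2.326 × 1.386952
  = 3.2261

Rounded to 2 decimal places:

3.23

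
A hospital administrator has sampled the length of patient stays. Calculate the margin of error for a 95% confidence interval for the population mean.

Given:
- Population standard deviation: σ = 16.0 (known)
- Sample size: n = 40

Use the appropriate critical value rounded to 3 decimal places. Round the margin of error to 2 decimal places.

The population standard deviation σ is known, so use the z-interval margin of error formula.

For 95% confidence, z* = 1.96 (from standard normal table)

Margin of error formula for z-interval: E = z* × σ/√n

E = 1.96 × 16.0/√40
  = 1.96 × 2.529822
  = 4.9585

Rounded to 2 decimal places:

4.96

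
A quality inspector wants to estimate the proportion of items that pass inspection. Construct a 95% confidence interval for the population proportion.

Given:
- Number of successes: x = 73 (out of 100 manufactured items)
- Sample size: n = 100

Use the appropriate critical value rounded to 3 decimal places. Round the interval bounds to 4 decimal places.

Sample proportion: p̂ = 73/100 = 0.730000

Check conditions for normal approximation:
  np̂ = 73 ≥ 10 ✓
  n(1-p̂) = 27 ≥ 10 ✓

The sample is large enough, so use a z-interval (normal approximation) for the proportion.

For 95% confidence, z* = 1.96 (from standard normal table)

Standard error: SE = √(p̂(1-p̂)/n) = √(0.730000×0.270000/100) = 0.04439595

Margin of error: E = z* × SE = 1.96 × 0.04439595 = 0.087016

Z-interval: p̂ ± E = 0.730000 ± 0.087016 = (0.642984, 0.817016)

Rounded to 4 decimal places:

(0.6430, 0.8170)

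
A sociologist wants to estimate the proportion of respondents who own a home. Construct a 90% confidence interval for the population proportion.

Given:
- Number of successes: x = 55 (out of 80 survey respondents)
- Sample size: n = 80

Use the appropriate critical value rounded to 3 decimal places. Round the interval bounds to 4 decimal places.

Sample proportion: p̂ = 55/80 = 0.687500

Check conditions for normal approximation:
  np̂ = 55 ≥ 10 ✓
  n(1-p̂) = 25 ≥ 10 ✓

The sample is large enough, so use a z-interval (normal approximation) for the proportion.

For 90% confidence, z* = 1.645 (from standard normal table)

Standard error: SE = √(p̂(1-p̂)/n) = √(0.687500×0.312500/80) = 0.05182226

Margin of error: E = z* × SE = 1.645 × 0.05182226 = 0.085248

Z-interval: p̂ ± E = 0.687500 ± 0.085248 = (0.602252, 0.772748)

Rounded to 4 decimal places:

(0.6023, 0.7727)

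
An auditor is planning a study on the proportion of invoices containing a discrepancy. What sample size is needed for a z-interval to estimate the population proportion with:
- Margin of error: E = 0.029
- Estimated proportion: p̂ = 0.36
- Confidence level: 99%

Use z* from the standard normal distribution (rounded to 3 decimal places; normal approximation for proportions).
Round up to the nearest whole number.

Using z* for proportion z-interval (normal approximation).

For 99% confidence, z* = 2.576 (from standard normal table)

Sample size formula for proportion z-interval: n = z*²p̂(1-p̂)/E²

n = 2.576² × 0.36 × 0.64 / 0.029²
  = 6.635776 × 0.2304 / 0.000841
  = 1817.9344

Round up to the nearest whole number: n = 1818

1818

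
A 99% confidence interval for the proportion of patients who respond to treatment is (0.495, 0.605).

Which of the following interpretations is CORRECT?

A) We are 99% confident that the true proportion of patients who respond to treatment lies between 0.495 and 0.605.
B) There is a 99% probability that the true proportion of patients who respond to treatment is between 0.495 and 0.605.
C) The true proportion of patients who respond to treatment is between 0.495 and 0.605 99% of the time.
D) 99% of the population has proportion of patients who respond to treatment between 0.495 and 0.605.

A confidence interval represents our confidence in the procedure, not a probability statement about the parameter.

Key concept: If we repeated this sampling process many times and computed a 99% CI each time, about 99% of those intervals would contain the true population parameter.

For this specific interval (0.495, 0.605):
- Midpoint (point estimate): 0.55
- Margin of error: 0.055

The correct interpretation is the one stating confidence that the true parameter lies in the interval — option A.

A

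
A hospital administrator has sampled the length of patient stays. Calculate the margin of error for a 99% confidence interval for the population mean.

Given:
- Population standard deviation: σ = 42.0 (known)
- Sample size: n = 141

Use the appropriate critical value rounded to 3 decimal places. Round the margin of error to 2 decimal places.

The population standard deviation σ is known, so use the z-interval margin of error formula.

For 99% confidence, z* = 2.576 (from standard normal table)

Margin of error formula for z-interval: E = z* × σ/√n

E = 2.576 × 42.0/√141
  = 2.576 × 3.537038
  = 9.1114

Rounded to 2 decimal places:

9.11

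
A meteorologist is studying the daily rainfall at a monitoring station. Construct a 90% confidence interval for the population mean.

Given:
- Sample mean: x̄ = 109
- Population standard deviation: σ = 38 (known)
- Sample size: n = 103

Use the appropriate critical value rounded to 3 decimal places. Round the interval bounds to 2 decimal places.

The population standard deviation σ is known, so use a z-interval (standard normal critical value).

For 90% confidence, z* = 1.645 (from standard normal table)

Standard error: SE = σ/√n = 38/√103 = 3.744251

Margin of error: E = z* × SE = 1.645 × 3.744251 = 6.1593

Z-interval: x̄ ± E = 109 ± 6.1593 = (102.8407, 115.1593)

Rounded to 2 decimal places:

(102.84, 115.16)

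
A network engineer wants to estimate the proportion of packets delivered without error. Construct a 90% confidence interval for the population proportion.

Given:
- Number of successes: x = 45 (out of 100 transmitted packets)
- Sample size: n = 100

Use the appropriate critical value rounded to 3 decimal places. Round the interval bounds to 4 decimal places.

Sample proportion: p̂ = 45/100 = 0.450000

Check conditions for normal approximation:
  np̂ = 45 ≥ 10 ✓
  n(1-p̂) = 55 ≥ 10 ✓

The sample is large enough, so use a z-interval (normal approximation) for the proportion.

For 90% confidence, z* = 1.645 (from standard normal table)

Standard error: SE = √(p̂(1-p̂)/n) = √(0.450000×0.550000/100) = 0.04974937

Margin of error: E = z* × SE = 1.645 × 0.04974937 = 0.081838

Z-interval: p̂ ± E = 0.450000 ± 0.081838 = (0.368162, 0.531838)

Rounded to 4 decimal places:

(0.3682, 0.5318)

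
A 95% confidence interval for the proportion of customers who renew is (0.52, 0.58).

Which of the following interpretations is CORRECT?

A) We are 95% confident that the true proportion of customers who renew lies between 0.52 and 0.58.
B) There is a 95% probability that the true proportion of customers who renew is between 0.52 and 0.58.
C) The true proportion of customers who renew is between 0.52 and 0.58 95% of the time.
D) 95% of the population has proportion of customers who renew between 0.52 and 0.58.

A confidence interval represents our confidence in the procedure, not a probability statement about the parameter.

Key concept: If we repeated this sampling process many times and computed a 95% CI each time, about 95% of those intervals would contain the true population parameter.

For this specific interval (0.52, 0.58):
- Midpoint (point estimate): 0.55
- Margin of error: 0.03

The correct interpretation is the one stating confidence that the true parameter lies in the interval — option A.

A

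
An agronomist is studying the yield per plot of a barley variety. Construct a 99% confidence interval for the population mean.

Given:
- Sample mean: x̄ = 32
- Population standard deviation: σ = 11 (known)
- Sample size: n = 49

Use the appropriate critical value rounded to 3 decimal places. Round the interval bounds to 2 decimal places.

The population standard deviation σ is known, so use a z-interval (standard normal critical value).

For 99% confidence, z* = 2.576 (from standard normal table)

Standard error: SE = σ/√n = 11/√49 = 1.571429

Margin of error: E = z* × SE = 2.576 × 1.571429 = 4.0480

Z-interval: x̄ ± E = 32 ± 4.0480 = (27.9520, 36.0480)

Rounded to 2 decimal places:

(27.95, 36.05)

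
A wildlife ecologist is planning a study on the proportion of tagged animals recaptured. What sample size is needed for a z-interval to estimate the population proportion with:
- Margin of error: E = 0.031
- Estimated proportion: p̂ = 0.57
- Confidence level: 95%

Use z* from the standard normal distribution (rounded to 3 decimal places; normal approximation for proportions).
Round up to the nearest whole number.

Using z* for proportion z-interval (normal approximation).

For 95% confidence, z* = 1.96 (from standard normal table)

Sample size formula for proportion z-interval: n = z*²p̂(1-p̂)/E²

n = 1.96² × 0.57 × 0.43 / 0.031²
  = 3.8416 × 0.2451 / 0.000961
  = 979.7879

Round up to the nearest whole number: n = 980

980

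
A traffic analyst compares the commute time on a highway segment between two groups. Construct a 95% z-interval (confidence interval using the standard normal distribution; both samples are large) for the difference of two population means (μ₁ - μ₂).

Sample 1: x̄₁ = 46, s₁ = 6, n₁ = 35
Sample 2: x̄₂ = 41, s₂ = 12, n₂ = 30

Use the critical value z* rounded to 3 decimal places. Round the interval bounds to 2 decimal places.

Both samples are large (n₁ = 35 ≥ 30, n₂ = 30 ≥ 30), so a z-interval for the difference of means applies.

Point estimate: x̄₁ - x̄₂ = 46 - 41 = 5

Standard error: SE = √(s₁²/n₁ + s₂²/n₂)
= √(6²/35 + 12²/30)
= √(1.028571 + 4.800000)
= 2.414243

For 95% confidence, z* = 1.96 (from standard normal table)
Margin of error: E = z* × SE = 1.96 × 2.414243 = 4.7319

Z-interval: (x̄₁ - x̄₂) ± E = 5 ± 4.7319 = (0.2681, 9.7319)

Rounded to 2 decimal places:

(0.27, 9.73)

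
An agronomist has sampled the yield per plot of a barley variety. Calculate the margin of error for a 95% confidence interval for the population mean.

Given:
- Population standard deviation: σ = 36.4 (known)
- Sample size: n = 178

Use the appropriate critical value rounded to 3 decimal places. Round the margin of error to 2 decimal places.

The population standard deviation σ is known, so use the z-interval margin of error formula.

For 95% confidence, z* = 1.96 (from standard normal table)

Margin of error formula for z-interval: E = z* × σ/√n

E = 1.96 × 36.4/√178
  = 1.96 × 2.728295
  = 5.3475

Rounded to 2 decimal places:

5.35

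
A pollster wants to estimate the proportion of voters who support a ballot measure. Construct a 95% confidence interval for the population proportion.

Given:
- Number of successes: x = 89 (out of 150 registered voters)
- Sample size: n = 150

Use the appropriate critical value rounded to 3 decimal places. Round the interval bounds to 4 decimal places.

Sample proportion: p̂ = 89/150 = 0.593333

Check conditions for normal approximation:
  np̂ = 89 ≥ 10 ✓
  n(1-p̂) = 61 ≥ 10 ✓

The sample is large enough, so use a z-interval (normal approximation) for the proportion.

For 95% confidence, z* = 1.96 (from standard normal table)

Standard error: SE = √(p̂(1-p̂)/n) = √(0.593333×0.406667/150) = 0.04010726

Margin of error: E = z* × SE = 1.96 × 0.04010726 = 0.078610

Z-interval: p̂ ± E = 0.593333 ± 0.078610 = (0.514723, 0.671944)

Rounded to 4 decimal places:

(0.5147, 0.6719)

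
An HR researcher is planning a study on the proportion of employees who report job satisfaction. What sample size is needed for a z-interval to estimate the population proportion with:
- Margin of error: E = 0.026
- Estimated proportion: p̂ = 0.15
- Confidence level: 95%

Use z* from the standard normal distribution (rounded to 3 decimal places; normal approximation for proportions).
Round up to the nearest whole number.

Using z* for proportion z-interval (normal approximation).

For 95% confidence, z* = 1.96 (from standard normal table)

Sample size formula for proportion z-interval: n = z*²p̂(1-p̂)/E²

n = 1.96² × 0.15 × 0.85 / 0.026²
  = 3.8416 × 0.1275 / 0.000676
  = 724.5621

Round up to the nearest whole number: n = 725

725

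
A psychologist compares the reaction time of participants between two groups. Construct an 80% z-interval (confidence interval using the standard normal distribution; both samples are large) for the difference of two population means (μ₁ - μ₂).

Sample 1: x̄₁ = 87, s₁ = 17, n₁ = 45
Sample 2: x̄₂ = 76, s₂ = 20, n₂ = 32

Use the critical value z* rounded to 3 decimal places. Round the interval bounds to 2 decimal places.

Both samples are large (n₁ = 45 ≥ 30, n₂ = 32 ≥ 30), so a z-interval for the difference of means applies.

Point estimate: x̄₁ - x̄₂ = 87 - 76 = 11

Standard error: SE = √(s₁²/n₁ + s₂²/n₂)
= √(17²/45 + 20²/32)
= √(6.422222 + 12.500000)
= 4.349968

For 80% confidence, z* = 1.282 (from standard normal table)
Margin of error: E = z* × SE = 1.282 × 4.349968 = 5.5767

Z-interval: (x̄₁ - x̄₂) ± E = 11 ± 5.5767 = (5.4233, 16.5767)

Rounded to 2 decimal places:

(5.42, 16.58)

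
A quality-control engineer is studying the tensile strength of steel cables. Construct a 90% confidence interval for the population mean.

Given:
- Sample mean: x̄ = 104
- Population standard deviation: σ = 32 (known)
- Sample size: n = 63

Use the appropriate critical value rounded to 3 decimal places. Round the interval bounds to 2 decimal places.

The population standard deviation σ is known, so use a z-interval (standard normal critical value).

For 90% confidence, z* = 1.645 (from standard normal table)

Standard error: SE = σ/√n = 32/√63 = 4.031621

Margin of error: E = z* × SE = 1.645 × 4.031621 = 6.6320

Z-interval: x̄ ± E = 104 ± 6.6320 = (97.3680, 110.6320)

Rounded to 2 decimal places:

(97.37, 110.63)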